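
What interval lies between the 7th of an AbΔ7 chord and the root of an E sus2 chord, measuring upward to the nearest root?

AbΔ7 has G as its 7th, and E sus2 has E as its root.
G up to E spans 6 letter names and 9 semitones — a major sixth.

major sixth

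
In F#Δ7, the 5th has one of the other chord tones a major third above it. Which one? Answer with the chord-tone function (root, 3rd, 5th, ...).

7th

F#maj7 (F# major seventh): F#, A#, C#, E#.
The 5th is C#. A major third above C# is E#.
E# is the chord's 7th.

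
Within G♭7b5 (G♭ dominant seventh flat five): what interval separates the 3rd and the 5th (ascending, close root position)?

d3

The chord tones of G♭7b5 are G♭, B♭, D𝄫, F♭.
The 3rd is B♭ and the 5th is D𝄫.
3 letter names make it a third; at 2 semitones (a whole step narrower than major) the quality is diminished.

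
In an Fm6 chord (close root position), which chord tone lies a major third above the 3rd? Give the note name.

The chord tones of Fmin6 are F Ab C D.
The 3rd is Ab. A major third above Ab is C.
C is the chord's 5th.

C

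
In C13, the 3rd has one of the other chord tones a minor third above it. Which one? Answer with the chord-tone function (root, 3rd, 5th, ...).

5th

C dominant thirteenth: C E G Bb D A.
The 3rd is E. A minor third above E is G.
G is the chord's 5th.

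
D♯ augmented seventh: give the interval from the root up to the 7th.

minor seventh

The chord tones of D♯+7 are D♯, F𝄪, A𝄪, C♯.
That puts D♯ below C♯.
D♯ up to C♯ is 10 semitones, a half step narrower than a major seventh, so the interval is minor.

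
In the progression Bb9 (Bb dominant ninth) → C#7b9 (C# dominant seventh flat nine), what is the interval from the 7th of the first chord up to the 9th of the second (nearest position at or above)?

Bb9 (Bb dominant ninth) has Ab as its 7th, and C#7b9 (C# dominant seventh flat nine) has D as its 9th.
From Ab to D: 6 semitones over a fourth = augmented.

augmented fourth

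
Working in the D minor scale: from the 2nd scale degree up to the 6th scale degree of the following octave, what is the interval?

diminished twelfth

D natural minor: D E F G A Bb C.
2nd scale degree = E; 6th scale degree (up an octave) = Bb.
From E to Bb: 18 semitones over a twelfth = diminished.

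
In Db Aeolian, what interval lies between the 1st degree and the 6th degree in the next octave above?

The scale runs Db Eb Fb Gb Ab Bbb Cb.
So we need the interval from Db up to Bbb.
13 letter names make it a thirteenth; at 20 semitones (a half step narrower than major) the quality is minor.

minor thirteenth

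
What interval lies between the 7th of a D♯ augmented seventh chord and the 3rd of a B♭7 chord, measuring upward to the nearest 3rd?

The 7th of D♯ augmented seventh is C♯; the 3rd of B♭7 is D.
2 letter names make it a second; at 1 semitone (a half step narrower than major) the quality is minor.

minor second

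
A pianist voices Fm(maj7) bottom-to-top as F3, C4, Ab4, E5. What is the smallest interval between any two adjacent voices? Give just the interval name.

perfect fifth

Adjacent intervals: F3→C4 = perfect fifth; C4→Ab4 = minor sixth; Ab4→E5 = augmented fifth.
The smallest is F3 to C4, a perfect fifth (7 semitones).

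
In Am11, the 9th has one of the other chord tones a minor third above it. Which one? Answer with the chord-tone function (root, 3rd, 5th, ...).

The chord tones of Am11 (A minor eleventh) are A–C–E–G–B–D.
The 9th is B. A minor third above B is D.
D is the chord's 11th.

11th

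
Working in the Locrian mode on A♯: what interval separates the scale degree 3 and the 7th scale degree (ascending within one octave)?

perfect fifth

A♯ locrian: A♯ B C♯ D♯ E F♯ G♯.
So we need the interval from C♯ up to G♯.
C♯ up to G♯ spans 5 letter names and 7 semitones — a perfect fifth.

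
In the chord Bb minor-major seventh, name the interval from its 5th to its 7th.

major third

BbmM7 (Bb minor-major seventh) is spelled Bb-Db-F-A.
So we need the interval from F up to A.
Counting 3 letters and 4 half steps from F gives a major third.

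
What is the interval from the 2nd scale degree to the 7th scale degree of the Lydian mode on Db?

Db lydian: Db Eb F G Ab Bb C.
2nd scale degree = Eb; scale degree 7 = C.
From Eb to C is 9 semitones, exactly the major sixth.

major sixth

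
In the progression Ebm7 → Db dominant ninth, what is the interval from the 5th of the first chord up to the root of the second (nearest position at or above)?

minor 3rd

Ebm7 has Bb as its 5th, and Db dominant ninth has Db as its root.
From Bb to Db: 3 semitones over a third = minor.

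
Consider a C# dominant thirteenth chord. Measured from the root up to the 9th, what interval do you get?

major ninth

C#13: C#-E#-G#-B-D#-A#.
The root is C# and the 9th is D#.
From C# to D# is 14 semitones, exactly the major ninth.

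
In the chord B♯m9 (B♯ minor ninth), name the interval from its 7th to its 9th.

M3

The chord tones of B♯min9 (B♯ minor ninth) are B♯ D♯ F𝄪 A♯ C𝄪.
7th = A♯; 9th = C𝄪.
From A♯ to C𝄪 is 4 semitones, exactly the major third.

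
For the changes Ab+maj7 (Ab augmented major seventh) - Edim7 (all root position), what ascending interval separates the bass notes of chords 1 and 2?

augmented 5th

The roots are Ab and E.
5 letter names make it a fifth; at 8 semitones (a half step wider than perfect) the quality is augmented.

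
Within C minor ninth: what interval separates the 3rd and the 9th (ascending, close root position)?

The chord tones of Cmin9 are C, E♭, G, B♭, D.
3rd = E♭; 9th = D.
Counting 7 letters and 11 half steps from E♭ gives a major seventh.

major 7th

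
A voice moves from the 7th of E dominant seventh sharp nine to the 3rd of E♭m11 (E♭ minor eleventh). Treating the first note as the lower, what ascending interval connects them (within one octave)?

diminished 4th

E dominant seventh sharp nine has D as its 7th, and E♭m11 (E♭ minor eleventh) has G♭ as its 3rd.
From D to G♭: 4 semitones over a fourth = diminished.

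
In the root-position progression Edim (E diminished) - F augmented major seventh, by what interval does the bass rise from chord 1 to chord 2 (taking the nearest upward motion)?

The roots are E and F.
2 letter names make it a second; at 1 semitone (a half step narrower than major) the quality is minor.

minor second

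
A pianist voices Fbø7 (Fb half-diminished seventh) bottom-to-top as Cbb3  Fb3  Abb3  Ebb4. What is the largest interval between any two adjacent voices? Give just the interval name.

Adjacent intervals: Cbb3→Fb3 = augmented fourth; Fb3→Abb3 = minor third; Abb3→Ebb4 = perfect fifth.
The largest is Abb3 to Ebb4, a perfect fifth (7 semitones).

perfect fifth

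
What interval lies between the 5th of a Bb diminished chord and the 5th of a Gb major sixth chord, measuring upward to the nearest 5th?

Bb diminished has Fb as its 5th, and Gb major sixth has Db as its 5th.
Fb up to Db spans 6 letter names and 9 semitones — a major sixth.

major sixth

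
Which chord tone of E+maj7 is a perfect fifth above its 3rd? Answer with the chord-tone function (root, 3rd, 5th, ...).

E augmented major seventh is spelled E G♯ B♯ D♯.
The 3rd is G♯. A perfect fifth above G♯ is D♯.
D♯ is the chord's 7th.

7th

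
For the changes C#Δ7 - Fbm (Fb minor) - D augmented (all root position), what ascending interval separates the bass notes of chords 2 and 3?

augmented 6th

The roots are Fb and D.
Fb up to D is 10 semitones, a half step wider than a major sixth, so the interval is augmented.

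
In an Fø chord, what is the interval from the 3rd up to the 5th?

Spelling the chord: F–Ab–Cb–Eb.
The 3rd is Ab and the 5th is Cb.
Ab up to Cb is 3 semitones, a half step narrower than a major third, so the interval is minor.

minor third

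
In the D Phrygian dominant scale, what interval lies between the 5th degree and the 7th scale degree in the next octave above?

D phrygian dominant: D Eb F# G A Bb C.
5th degree = A; degree 7 (up an octave) = C.
A up to C is 15 semitones, a half step narrower than a major tenth, so the interval is minor.

minor tenth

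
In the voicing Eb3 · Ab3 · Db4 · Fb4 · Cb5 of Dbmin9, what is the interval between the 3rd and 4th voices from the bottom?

m3

Those voices are Db4 and Fb4.
3 letter names make it a third; at 3 semitones (a half step narrower than major) the quality is minor.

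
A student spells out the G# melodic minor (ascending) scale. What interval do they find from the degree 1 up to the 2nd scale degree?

Spelling the G# melodic minor (ascending) scale: G# A# B C# D# E# F##.
That puts G# below A#.
G# up to A# spans 2 letter names and 2 semitones — a major second.

major 2nd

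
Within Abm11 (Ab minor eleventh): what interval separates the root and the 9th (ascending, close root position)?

Abm11 is spelled Ab Cb Eb Gb Bb Db.
That puts Ab below Bb.
Counting 9 letters and 14 half steps from Ab gives a major ninth.

major ninth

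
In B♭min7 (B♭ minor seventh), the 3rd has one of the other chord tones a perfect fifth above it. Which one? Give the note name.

Ab

B♭min7: B♭ D♭ F A♭.
The 3rd is D♭. A perfect fifth above D♭ is A♭.
A♭ is the chord's 7th.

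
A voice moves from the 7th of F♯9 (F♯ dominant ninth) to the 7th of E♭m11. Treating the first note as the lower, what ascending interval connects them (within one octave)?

diminished seventh

F♯9 (F♯ dominant ninth) has E as its 7th, and E♭m11 has D♭ as its 7th.
7 letter names make it a seventh; at 9 semitones (a whole step narrower than major) the quality is diminished.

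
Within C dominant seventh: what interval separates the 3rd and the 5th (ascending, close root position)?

C7 (C dominant seventh): C, E, G, B♭.
3rd = E; 5th = G.
E up to G is 3 semitones, a half step narrower than a major third, so the interval is minor.

minor third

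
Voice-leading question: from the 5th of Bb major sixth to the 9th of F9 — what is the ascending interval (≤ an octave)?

Bb major sixth has F as its 5th, and F9 has G as its 9th.
F up to G spans 2 letter names and 2 semitones — a major second.

major second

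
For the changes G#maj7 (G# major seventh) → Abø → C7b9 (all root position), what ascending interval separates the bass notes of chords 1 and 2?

The roots are G# and Ab.
From G# to Ab: 0 semitones over a second = diminished.

d2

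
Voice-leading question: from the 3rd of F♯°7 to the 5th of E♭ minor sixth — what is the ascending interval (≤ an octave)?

minor second

The 3rd of F♯°7 is A; the 5th of E♭ minor sixth is B♭.
2 letter names make it a second; at 1 semitone (a half step narrower than major) the quality is minor.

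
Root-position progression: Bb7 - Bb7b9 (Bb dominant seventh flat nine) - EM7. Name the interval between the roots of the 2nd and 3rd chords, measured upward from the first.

augmented fourth

The roots are Bb and E.
4 letter names make it a fourth; at 6 semitones (a half step wider than perfect) the quality is augmented.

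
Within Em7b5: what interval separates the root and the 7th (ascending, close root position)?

Spelling the chord: E G Bb D.
Root = E; 7th = D.
E up to D is 10 semitones, a half step narrower than a major seventh, so the interval is minor.

minor seventh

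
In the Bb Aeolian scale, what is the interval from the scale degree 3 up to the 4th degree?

The scale runs Bb C Db Eb F Gb Ab.
So we need the interval from Db up to Eb.
From Db to Eb is 2 semitones, exactly the major second.

major second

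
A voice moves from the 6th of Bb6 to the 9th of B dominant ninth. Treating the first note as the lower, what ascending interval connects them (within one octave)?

A4

The 6th of Bb6 is G; the 9th of B dominant ninth is C#.
4 letter names make it a fourth; at 6 semitones (a half step wider than perfect) the quality is augmented.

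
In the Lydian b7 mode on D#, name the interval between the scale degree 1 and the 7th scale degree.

minor seventh

Spelling the Lydian b7 mode on D#: D# E# F## G## A# B# C#.
That puts D# below C#.
7 letter names make it a seventh; at 10 semitones (a half step narrower than major) the quality is minor.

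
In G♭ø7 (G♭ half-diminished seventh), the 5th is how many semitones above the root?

6

Spelling the chord: G♭–B𝄫–D𝄫–F♭.
G♭ to D𝄫 is a diminished fifth: 6 semitones.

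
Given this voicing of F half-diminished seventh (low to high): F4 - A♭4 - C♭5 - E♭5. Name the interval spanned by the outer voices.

The outer voices are F4 and E♭5.
From F to E♭: 10 semitones over a seventh = minor.

minor seventh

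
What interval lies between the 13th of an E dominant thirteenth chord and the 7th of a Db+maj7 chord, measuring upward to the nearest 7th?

E dominant thirteenth has C# as its 13th, and Db+maj7 has C as its 7th.
C# up to C is 11 semitones, a half step narrower than a perfect octave, so the interval is diminished.

diminished octave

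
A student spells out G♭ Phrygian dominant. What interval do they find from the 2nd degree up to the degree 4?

The scale runs G♭ A𝄫 B♭ C♭ D♭ E𝄫 F♭.
So we need the interval from A𝄫 up to C♭.
Counting 3 letters and 4 half steps from A𝄫 gives a major third.

major third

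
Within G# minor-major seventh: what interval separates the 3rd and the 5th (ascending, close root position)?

G#m(maj7) (G# minor-major seventh): G#, B, D#, F##.
So we need the interval from B up to D#.
B up to D# spans 3 letter names and 4 semitones — a major third.

major third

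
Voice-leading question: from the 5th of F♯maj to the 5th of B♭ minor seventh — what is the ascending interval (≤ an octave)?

d4

F♯maj has C♯ as its 5th, and B♭ minor seventh has F as its 5th.
From C♯ to F: 4 semitones over a fourth = diminished.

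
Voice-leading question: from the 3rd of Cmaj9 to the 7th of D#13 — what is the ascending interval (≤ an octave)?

major sixth

Cmaj9 has E as its 3rd, and D#13 has C# as its 7th.
From E to C# is 9 semitones, exactly the major sixth.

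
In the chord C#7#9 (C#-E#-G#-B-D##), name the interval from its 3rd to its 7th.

diminished fifth

3rd = E#; 7th = B.
5 letter names make it a fifth; at 6 semitones (a half step narrower than perfect) the quality is diminished.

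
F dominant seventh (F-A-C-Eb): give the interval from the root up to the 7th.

So we need the interval from F up to Eb.
F up to Eb is 10 semitones, a half step narrower than a major seventh, so the interval is minor.

minor 7th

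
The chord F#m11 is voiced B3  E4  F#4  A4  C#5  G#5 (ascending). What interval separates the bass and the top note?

The outer voices are B3 and G#5.
From B to G# is 21 semitones, exactly the major thirteenth.

major 13th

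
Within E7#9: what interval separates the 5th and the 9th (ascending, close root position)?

augmented fifth

E7#9 (E dominant seventh sharp nine): E-G#-B-D-F##.
So we need the interval from B up to F##.
5 letter names make it a fifth; at 8 semitones (a half step wider than perfect) the quality is augmented.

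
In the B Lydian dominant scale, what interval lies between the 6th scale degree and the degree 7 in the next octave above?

m9

The scale runs B C# D# E# F# G# A.
The 6th scale degree is G# and the scale degree 7 (up an octave) is A.
G# up to A is 13 semitones, a half step narrower than a major ninth, so the interval is minor.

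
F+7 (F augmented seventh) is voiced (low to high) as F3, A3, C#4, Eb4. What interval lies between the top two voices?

Those voices are C#4 and Eb4.
3 letter names make it a third; at 2 semitones (a whole step narrower than major) the quality is diminished.

diminished third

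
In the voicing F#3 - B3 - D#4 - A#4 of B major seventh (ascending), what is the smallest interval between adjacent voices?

major 3rd

Adjacent intervals: F#3→B3 = perfect fourth; B3→D#4 = major third; D#4→A#4 = perfect fifth.
The smallest is B3 to D#4, a major third (4 semitones).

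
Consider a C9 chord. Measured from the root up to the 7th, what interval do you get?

Spelling the chord: C-E-G-B♭-D.
So we need the interval from C up to B♭.
C up to B♭ is 10 semitones, a half step narrower than a major seventh, so the interval is minor.

minor seventh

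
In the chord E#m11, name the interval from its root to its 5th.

Spelling the chord: E# G# B# D# F## A#.
The root is E# and the 5th is B#.
From E# to B# is 7 semitones, exactly the perfect fifth.

perfect fifth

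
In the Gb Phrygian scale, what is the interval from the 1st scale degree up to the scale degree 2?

minor 2nd

Spelling the Gb Phrygian scale: Gb Abb Bbb Cb Db Ebb Fb.
The 1st scale degree is Gb and the degree 2 is Abb.
2 letter names make it a second; at 1 semitone (a half step narrower than major) the quality is minor.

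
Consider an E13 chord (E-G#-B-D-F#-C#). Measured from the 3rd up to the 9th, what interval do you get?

minor seventh

So we need the interval from G# up to F#.
From G# to F#: 10 semitones over a seventh = minor.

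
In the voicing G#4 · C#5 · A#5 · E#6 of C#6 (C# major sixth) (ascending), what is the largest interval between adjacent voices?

major sixth

Adjacent intervals: G#4→C#5 = perfect fourth; C#5→A#5 = major sixth; A#5→E#6 = perfect fifth.
The largest is C#5 to A#5, a major sixth (9 semitones).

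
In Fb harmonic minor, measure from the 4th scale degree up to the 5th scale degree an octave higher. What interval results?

major ninth

Spelling Fb harmonic minor: Fb Gb Abb Bbb Cb Dbb Eb.
So we need the interval from Bbb up to Cb.
Bbb up to Cb spans 9 letter names and 14 semitones — a major ninth.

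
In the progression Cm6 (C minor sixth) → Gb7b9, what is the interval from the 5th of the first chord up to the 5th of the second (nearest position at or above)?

Cm6 (C minor sixth) has G as its 5th, and Gb7b9 has Db as its 5th.
5 letter names make it a fifth; at 6 semitones (a half step narrower than perfect) the quality is diminished.

diminished 5th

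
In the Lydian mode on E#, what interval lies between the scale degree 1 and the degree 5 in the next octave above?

Spelling the Lydian mode on E#: E# F## G## A## B# C## D##.
So we need the interval from E# up to B#.
Counting 12 letters and 19 half steps from E# gives a perfect twelfth.

perfect twelfth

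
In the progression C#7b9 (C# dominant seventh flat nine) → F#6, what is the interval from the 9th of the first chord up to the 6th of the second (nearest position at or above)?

augmented 1st

The 9th of C#7b9 (C# dominant seventh flat nine) is D; the 6th of F#6 is D#.
1 letter names make it a unison; at 1 semitone (a half step wider than perfect) the quality is augmented.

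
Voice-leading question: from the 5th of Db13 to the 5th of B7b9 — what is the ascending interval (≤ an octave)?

A6

The 5th of Db13 is Ab; the 5th of B7b9 is F#.
From Ab to F#: 10 semitones over a sixth = augmented.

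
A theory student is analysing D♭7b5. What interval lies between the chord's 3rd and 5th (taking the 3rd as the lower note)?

diminished third

D♭7b5: D♭–F–A𝄫–C♭.
3rd = F; 5th = A𝄫.
From F to A𝄫: 2 semitones over a third = diminished.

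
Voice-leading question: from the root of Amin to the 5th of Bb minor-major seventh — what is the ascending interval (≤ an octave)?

minor sixth

The root of Amin is A; the 5th of Bb minor-major seventh is F.
From A to F: 8 semitones over a sixth = minor.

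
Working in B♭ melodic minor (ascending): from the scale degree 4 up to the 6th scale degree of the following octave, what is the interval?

M10

Spelling B♭ melodic minor (ascending): B♭ C D♭ E♭ F G A.
The scale degree 4 is E♭ and the 6th degree (up an octave) is G.
From E♭ to G is 16 semitones, exactly the major tenth.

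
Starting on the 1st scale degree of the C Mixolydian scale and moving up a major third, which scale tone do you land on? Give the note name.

The scale is C D E F G A B♭.
The 1st scale degree is C; a major third above that is E — scale degree 3.

E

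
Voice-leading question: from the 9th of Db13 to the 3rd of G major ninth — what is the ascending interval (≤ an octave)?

The 9th of Db13 is Eb; the 3rd of G major ninth is B.
Eb up to B is 8 semitones, a half step wider than a perfect fifth, so the interval is augmented.

augmented fifth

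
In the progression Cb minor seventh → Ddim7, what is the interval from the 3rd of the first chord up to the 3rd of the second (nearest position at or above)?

augmented 2nd

The 3rd of Cb minor seventh is Ebb; the 3rd of Ddim7 is F.
Ebb up to F is 3 semitones, a half step wider than a major second, so the interval is augmented.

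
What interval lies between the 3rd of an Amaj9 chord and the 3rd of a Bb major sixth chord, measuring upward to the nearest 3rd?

minor 2nd

The 3rd of Amaj9 is C#; the 3rd of Bb major sixth is D.
From C# to D: 1 semitone over a second = minor.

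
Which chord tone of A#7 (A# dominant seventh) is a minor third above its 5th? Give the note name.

Spelling the chord: A# C## E# G#.
The 5th is E#. A minor third above E# is G#.
G# is the chord's 7th.

G#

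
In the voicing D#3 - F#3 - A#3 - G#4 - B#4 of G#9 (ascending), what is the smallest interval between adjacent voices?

minor third

Adjacent intervals: D#3→F#3 = minor third; F#3→A#3 = major third; A#3→G#4 = minor seventh; G#4→B#4 = major third.
The smallest is D#3 to F#3, a minor third (3 semitones).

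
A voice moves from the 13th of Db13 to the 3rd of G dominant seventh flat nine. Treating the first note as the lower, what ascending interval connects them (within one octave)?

The 13th of Db13 is Bb; the 3rd of G dominant seventh flat nine is B.
From Bb to B: 1 semitone over a unison = augmented.

augmented 1st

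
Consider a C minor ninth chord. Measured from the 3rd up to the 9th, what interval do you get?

major seventh

Spelling the chord: C, E♭, G, B♭, D.
That puts E♭ below D.
E♭ up to D spans 7 letter names and 11 semitones — a major seventh.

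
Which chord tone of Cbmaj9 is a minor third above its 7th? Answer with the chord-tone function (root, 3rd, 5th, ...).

The chord tones of Cb major ninth are Cb–Eb–Gb–Bb–Db.
The 7th is Bb. A minor third above Bb is Db.
Db is the chord's 9th.

9th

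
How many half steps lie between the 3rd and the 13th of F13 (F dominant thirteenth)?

F13 is spelled F A C Eb G D.
A to D is a perfect eleventh: 17 semitones.

17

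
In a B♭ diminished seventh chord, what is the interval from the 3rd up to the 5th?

The chord tones of B♭ diminished seventh are B♭, D♭, F♭, A𝄫.
That puts D♭ below F♭.
D♭ up to F♭ is 3 semitones, a half step narrower than a major third, so the interval is minor.

minor third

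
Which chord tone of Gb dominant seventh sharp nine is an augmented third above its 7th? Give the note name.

Spelling the chord: Gb–Bb–Db–Fb–A.
The 7th is Fb. An augmented third above Fb is A.
A is the chord's 9th.

A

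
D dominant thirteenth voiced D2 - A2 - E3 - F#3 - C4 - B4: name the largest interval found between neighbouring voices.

Adjacent intervals: D2→A2 = perfect fifth; A2→E3 = perfect fifth; E3→F#3 = major second; F#3→C4 = diminished fifth; C4→B4 = major seventh.
The largest is C4 to B4, a major seventh (11 semitones).

M7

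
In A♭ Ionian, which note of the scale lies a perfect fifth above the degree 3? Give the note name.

The scale is A♭ B♭ C D♭ E♭ F G.
The degree 3 is C; a perfect fifth above that is G — scale degree 7.

G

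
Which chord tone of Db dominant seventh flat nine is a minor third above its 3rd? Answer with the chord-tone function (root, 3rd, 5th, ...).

Db7b9 is spelled Db–F–Ab–Cb–Ebb.
The 3rd is F. A minor third above F is Ab.
Ab is the chord's 5th.

5th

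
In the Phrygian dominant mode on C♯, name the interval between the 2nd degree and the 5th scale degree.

augmented fourth

C♯ phrygian dominant: C♯ D E♯ F♯ G♯ A B.
That puts D below G♯.
D up to G♯ is 6 semitones, a half step wider than a perfect fourth, so the interval is augmented.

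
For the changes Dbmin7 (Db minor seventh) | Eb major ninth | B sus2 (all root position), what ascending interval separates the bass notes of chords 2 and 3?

A5

The roots are Eb and B.
5 letter names make it a fifth; at 8 semitones (a half step wider than perfect) the quality is augmented.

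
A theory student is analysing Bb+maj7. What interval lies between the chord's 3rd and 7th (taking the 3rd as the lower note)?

Bbmaj7#5: Bb-D-F#-A.
3rd = D; 7th = A.
D up to A spans 5 letter names and 7 semitones — a perfect fifth.

P5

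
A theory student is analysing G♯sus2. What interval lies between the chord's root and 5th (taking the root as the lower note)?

G♯ sus2: G♯ A♯ D♯.
So we need the interval from G♯ up to D♯.
From G♯ to D♯ is 7 semitones, exactly the perfect fifth.

perfect fifth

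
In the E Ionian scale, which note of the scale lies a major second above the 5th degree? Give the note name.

C#

The scale is E F# G# A B C# D#.
The 5th degree is B; a major second above that is C# — scale degree 6.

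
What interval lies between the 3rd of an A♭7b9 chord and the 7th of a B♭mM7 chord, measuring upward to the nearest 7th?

major sixth

The 3rd of A♭7b9 is C; the 7th of B♭mM7 is A.
From C to A is 9 semitones, exactly the major sixth.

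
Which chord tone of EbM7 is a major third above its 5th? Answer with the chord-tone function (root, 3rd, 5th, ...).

Spelling the chord: Eb-G-Bb-D.
The 5th is Bb. A major third above Bb is D.
D is the chord's 7th.

7th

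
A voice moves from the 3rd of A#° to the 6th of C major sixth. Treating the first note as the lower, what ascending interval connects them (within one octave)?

The 3rd of A#° is C#; the 6th of C major sixth is A.
From C# to A: 8 semitones over a sixth = minor.

minor sixth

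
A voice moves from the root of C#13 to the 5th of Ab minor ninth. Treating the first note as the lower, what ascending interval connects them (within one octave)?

The root of C#13 is C#; the 5th of Ab minor ninth is Eb.
From C# to Eb: 2 semitones over a third = diminished.

diminished 3rd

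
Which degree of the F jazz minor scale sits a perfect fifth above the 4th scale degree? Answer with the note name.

The scale is F G Ab Bb C D E.
The 4th scale degree is Bb; a perfect fifth above that is F — scale degree 1.

F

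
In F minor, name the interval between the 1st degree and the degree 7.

minor 7th

Spelling F minor: F G Ab Bb C Db Eb.
1st degree = F; 7th degree = Eb.
From F to Eb: 10 semitones over a seventh = minor.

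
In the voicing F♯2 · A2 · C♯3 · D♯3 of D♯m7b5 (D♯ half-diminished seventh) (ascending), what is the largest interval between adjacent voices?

Adjacent intervals: F♯2→A2 = minor third; A2→C♯3 = major third; C♯3→D♯3 = major second.
The largest is A2 to C♯3, a major third (4 semitones).

major third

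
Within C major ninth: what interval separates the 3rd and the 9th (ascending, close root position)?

Cmaj9 is spelled C–E–G–B–D.
So we need the interval from E up to D.
7 letter names make it a seventh; at 10 semitones (a half step narrower than major) the quality is minor.

minor seventh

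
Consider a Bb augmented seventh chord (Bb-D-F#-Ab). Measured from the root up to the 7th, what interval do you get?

minor seventh

Root = Bb; 7th = Ab.
From Bb to Ab: 10 semitones over a seventh = minor.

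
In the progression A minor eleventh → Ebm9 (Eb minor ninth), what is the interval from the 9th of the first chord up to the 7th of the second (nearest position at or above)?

diminished third

A minor eleventh has B as its 9th, and Ebm9 (Eb minor ninth) has Db as its 7th.
3 letter names make it a third; at 2 semitones (a whole step narrower than major) the quality is diminished.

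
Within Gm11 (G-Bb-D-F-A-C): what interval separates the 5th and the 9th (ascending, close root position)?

So we need the interval from D up to A.
From D to A is 7 semitones, exactly the perfect fifth.

perfect fifth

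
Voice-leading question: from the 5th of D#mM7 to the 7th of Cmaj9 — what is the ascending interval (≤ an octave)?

minor second

The 5th of D#mM7 is A#; the 7th of Cmaj9 is B.
A# up to B is 1 semitone, a half step narrower than a major second, so the interval is minor.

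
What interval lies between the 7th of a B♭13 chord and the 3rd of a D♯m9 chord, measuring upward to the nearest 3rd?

B♭13 has A♭ as its 7th, and D♯m9 has F♯ as its 3rd.
From A♭ to F♯: 10 semitones over a sixth = augmented.

augmented sixth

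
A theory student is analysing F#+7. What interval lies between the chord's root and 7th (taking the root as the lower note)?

Spelling the chord: F#, A#, C##, E.
Root = F#; 7th = E.
F# up to E is 10 semitones, a half step narrower than a major seventh, so the interval is minor.

minor seventh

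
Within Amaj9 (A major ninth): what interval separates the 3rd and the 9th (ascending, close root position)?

minor seventh

Amaj9 (A major ninth): A-C#-E-G#-B.
The 3rd is C# and the 9th is B.
7 letter names make it a seventh; at 10 semitones (a half step narrower than major) the quality is minor.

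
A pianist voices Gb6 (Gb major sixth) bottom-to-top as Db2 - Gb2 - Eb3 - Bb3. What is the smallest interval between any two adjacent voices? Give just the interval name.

P4

Adjacent intervals: Db2→Gb2 = perfect fourth; Gb2→Eb3 = major sixth; Eb3→Bb3 = perfect fifth.
The smallest is Db2 to Gb2, a perfect fourth (5 semitones).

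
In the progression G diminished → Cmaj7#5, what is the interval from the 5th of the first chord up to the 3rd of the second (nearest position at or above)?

G diminished has D♭ as its 5th, and Cmaj7#5 has E as its 3rd.
2 letter names make it a second; at 3 semitones (a half step wider than major) the quality is augmented.

augmented second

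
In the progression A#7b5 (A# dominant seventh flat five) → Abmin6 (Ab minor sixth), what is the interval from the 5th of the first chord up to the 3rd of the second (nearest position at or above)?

diminished 6th

The 5th of A#7b5 (A# dominant seventh flat five) is E; the 3rd of Abmin6 (Ab minor sixth) is Cb.
From E to Cb: 7 semitones over a sixth = diminished.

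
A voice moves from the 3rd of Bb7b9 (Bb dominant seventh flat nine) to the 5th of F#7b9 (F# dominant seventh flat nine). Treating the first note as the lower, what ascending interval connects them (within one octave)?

major seventh

The 3rd of Bb7b9 (Bb dominant seventh flat nine) is D; the 5th of F#7b9 (F# dominant seventh flat nine) is C#.
Counting 7 letters and 11 half steps from D gives a major seventh.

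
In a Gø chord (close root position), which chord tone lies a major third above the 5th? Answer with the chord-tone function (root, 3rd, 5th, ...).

Gø is spelled G, B♭, D♭, F.
The 5th is D♭. A major third above D♭ is F.
F is the chord's 7th.

7th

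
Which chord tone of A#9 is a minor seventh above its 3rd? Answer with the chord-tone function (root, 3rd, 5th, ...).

9th

Spelling the chord: A#–C##–E#–G#–B#.
The 3rd is C##. A minor seventh above C## is B#.
B# is the chord's 9th.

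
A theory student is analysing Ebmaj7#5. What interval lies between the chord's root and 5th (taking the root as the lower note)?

A5

Spelling the chord: Eb-G-B-D.
The root is Eb and the 5th is B.
From Eb to B: 8 semitones over a fifth = augmented.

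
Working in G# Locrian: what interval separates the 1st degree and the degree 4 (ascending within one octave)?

G# locrian: G# A B C# D E F#.
1st degree = G#; scale degree 4 = C#.
G# up to C# spans 4 letter names and 5 semitones — a perfect fourth.

perfect 4th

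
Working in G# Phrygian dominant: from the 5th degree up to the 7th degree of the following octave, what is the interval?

Spelling G# Phrygian dominant: G# A B# C# D# E F#.
That puts D# below F#.
10 letter names make it a tenth; at 15 semitones (a half step narrower than major) the quality is minor.

minor 10th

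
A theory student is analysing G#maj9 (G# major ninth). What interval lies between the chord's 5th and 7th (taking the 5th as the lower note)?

M3

G#maj9: G#, B#, D#, F##, A#.
The 5th is D# and the 7th is F##.
From D# to F## is 4 semitones, exactly the major third.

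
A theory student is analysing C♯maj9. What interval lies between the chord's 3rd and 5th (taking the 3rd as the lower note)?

minor 3rd

C♯ major ninth: C♯ E♯ G♯ B♯ D♯.
That puts E♯ below G♯.
From E♯ to G♯: 3 semitones over a third = minor.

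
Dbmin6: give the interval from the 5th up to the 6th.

M2

The chord tones of Dbm6 (Db minor sixth) are Db–Fb–Ab–Bb.
The 5th is Ab and the 6th is Bb.
From Ab to Bb is 2 semitones, exactly the major second.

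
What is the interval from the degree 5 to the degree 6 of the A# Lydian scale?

Spelling the A# Lydian scale: A# B# C## D## E# F## G##.
That puts E# below F##.
From E# to F## is 2 semitones, exactly the major second.

major 2nd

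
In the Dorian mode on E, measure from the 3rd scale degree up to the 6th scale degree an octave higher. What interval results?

E dorian: E F# G A B C# D.
So we need the interval from G up to C#.
11 letter names make it an eleventh; at 18 semitones (a half step wider than perfect) the quality is augmented.

augmented eleventh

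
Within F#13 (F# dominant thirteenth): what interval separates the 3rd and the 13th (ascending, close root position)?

perfect 11th

F#13 is spelled F#–A#–C#–E–G#–D#.
So we need the interval from A# up to D#.
A# up to D# spans 11 letter names and 17 semitones — a perfect eleventh.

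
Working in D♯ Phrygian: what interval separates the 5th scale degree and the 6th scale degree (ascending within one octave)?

minor 2nd

D♯ phrygian: D♯ E F♯ G♯ A♯ B C♯.
The 5th scale degree is A♯ and the 6th scale degree is B.
A♯ up to B is 1 semitone, a half step narrower than a major second, so the interval is minor.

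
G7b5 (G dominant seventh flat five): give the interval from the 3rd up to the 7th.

diminished fifth

The chord tones of G7b5 (G dominant seventh flat five) are G, B, Db, F.
So we need the interval from B up to F.
From B to F: 6 semitones over a fifth = diminished.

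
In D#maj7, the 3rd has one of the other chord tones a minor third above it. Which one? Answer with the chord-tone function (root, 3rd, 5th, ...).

Spelling the chord: D#, F##, A#, C##.
The 3rd is F##. A minor third above F## is A#.
A# is the chord's 5th.

5th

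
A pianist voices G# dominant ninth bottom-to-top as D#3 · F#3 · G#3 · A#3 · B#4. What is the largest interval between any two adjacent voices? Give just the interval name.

major ninth

Adjacent intervals: D#3→F#3 = minor third; F#3→G#3 = major second; G#3→A#3 = major second; A#3→B#4 = major ninth.
The largest is A#3 to B#4, a major ninth (14 semitones).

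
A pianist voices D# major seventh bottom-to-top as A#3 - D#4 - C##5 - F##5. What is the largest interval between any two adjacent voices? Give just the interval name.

Adjacent intervals: A#3→D#4 = perfect fourth; D#4→C##5 = major seventh; C##5→F##5 = perfect fourth.
The largest is D#4 to C##5, a major seventh (11 semitones).

M7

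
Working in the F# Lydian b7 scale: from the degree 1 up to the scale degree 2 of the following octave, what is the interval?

major ninth

F# lydian dominant: F# G# A# B# C# D# E.
That puts F# below G#.
F# up to G# spans 9 letter names and 14 semitones — a major ninth.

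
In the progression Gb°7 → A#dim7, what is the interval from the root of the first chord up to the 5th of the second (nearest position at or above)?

augmented sixth

Gb°7 has Gb as its root, and A#dim7 has E as its 5th.
Gb up to E is 10 semitones, a half step wider than a major sixth, so the interval is augmented.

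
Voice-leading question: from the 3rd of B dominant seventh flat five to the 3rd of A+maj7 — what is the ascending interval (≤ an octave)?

B dominant seventh flat five has D# as its 3rd, and A+maj7 has C# as its 3rd.
D# up to C# is 10 semitones, a half step narrower than a major seventh, so the interval is minor.

minor seventh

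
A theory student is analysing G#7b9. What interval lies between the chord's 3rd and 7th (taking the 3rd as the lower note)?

diminished fifth

Spelling the chord: G#, B#, D#, F#, A.
That puts B# below F#.
5 letter names make it a fifth; at 6 semitones (a half step narrower than perfect) the quality is diminished.
That tritone between 3rd and 7th is what gives the dominant seventh its pull toward resolution.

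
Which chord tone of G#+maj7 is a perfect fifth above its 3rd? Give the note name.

F##

G#+maj7 (G# augmented major seventh) is spelled G#, B#, D##, F##.
The 3rd is B#. A perfect fifth above B# is F##.
F## is the chord's 7th.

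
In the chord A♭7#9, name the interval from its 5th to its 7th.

minor third

The chord tones of A♭7#9 (A♭ dominant seventh sharp nine) are A♭-C-E♭-G♭-B.
5th = E♭; 7th = G♭.
From E♭ to G♭: 3 semitones over a third = minor.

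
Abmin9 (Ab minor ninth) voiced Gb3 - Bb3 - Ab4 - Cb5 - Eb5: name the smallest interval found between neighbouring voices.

minor third

Adjacent intervals: Gb3→Bb3 = major third; Bb3→Ab4 = minor seventh; Ab4→Cb5 = minor third; Cb5→Eb5 = major third.
The smallest is Ab4 to Cb5, a minor third (3 semitones).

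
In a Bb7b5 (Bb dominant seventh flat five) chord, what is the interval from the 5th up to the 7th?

Bb7b5 (Bb dominant seventh flat five) is spelled Bb-D-Fb-Ab.
5th = Fb; 7th = Ab.
Counting 3 letters and 4 half steps from Fb gives a major third.

M3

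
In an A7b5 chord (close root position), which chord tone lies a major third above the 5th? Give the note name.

A7b5 (A dominant seventh flat five): A, C#, Eb, G.
The 5th is Eb. A major third above Eb is G.
G is the chord's 7th.

G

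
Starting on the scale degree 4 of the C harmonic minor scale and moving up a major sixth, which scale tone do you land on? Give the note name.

The scale is C D Eb F G Ab B.
The scale degree 4 is F; a major sixth above that is D — scale degree 2.

D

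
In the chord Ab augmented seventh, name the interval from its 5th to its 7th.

Ab7#5: Ab-C-E-Gb.
5th = E; 7th = Gb.
From E to Gb: 2 semitones over a third = diminished.

diminished third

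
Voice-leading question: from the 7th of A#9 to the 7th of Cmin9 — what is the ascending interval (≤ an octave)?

diminished third

A#9 has G# as its 7th, and Cmin9 has Bb as its 7th.
G# up to Bb is 2 semitones, a whole step narrower than a major third, so the interval is diminished.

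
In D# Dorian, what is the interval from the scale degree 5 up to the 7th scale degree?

D# dorian: D# E# F# G# A# B# C#.
That puts A# below C#.
A# up to C# is 3 semitones, a half step narrower than a major third, so the interval is minor.

minor third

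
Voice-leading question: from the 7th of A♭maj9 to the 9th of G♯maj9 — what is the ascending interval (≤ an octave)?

A2

The 7th of A♭maj9 is G; the 9th of G♯maj9 is A♯.
2 letter names make it a second; at 3 semitones (a half step wider than major) the quality is augmented.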